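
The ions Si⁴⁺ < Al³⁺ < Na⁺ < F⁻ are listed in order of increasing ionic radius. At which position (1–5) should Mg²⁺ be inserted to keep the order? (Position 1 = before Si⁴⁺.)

Isoelectronic series (10 e⁻ each). Size is set by nuclear charge: more protons means a smaller ion. Si⁴⁺ (Z=14), Al³⁺ (Z=13), Mg²⁺ (Z=12), Na⁺ (Z=11), F⁻ (Z=9).
With Mg²⁺ included the full order is Si⁴⁺ < Al³⁺ < Mg²⁺ < Na⁺ < F⁻, so it takes position 3.

3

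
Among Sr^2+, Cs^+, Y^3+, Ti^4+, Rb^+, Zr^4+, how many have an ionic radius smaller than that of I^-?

Work out protons and electrons: Ti^4+: 18 e⁻, Z=22, Zr^4+: 36 e⁻, Z=40, Y^3+: 36 e⁻, Z=39, Sr^2+: 36 e⁻, Z=38, Rb^+: 36 e⁻, Z=37, Cs^+: 54 e⁻, Z=55, I^-: 54 e⁻, Z=53. Ti^4+ < Zr^4+ (same group, period 4 vs 5); Zr^4+ < Y^3+ (isoelectronic, higher Z=40 is smaller); Y^3+ < Sr^2+ (both 36 e⁻, Z=39>38); Sr^2+ < Rb^+ (both 36 e⁻, Z=38>37); Rb^+ < Cs^+ (same group, period 5 vs 6); Cs^+ < I^- (both 54 e⁻, Z=55>53).
Overall: Ti^4+ < Zr^4+ < Y^3+ < Sr^2+ < Rb^+ < Cs^+ < I^-. I^- has 6 below it and 0 above. Count: 6.

6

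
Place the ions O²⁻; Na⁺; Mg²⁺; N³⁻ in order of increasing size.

These species are isoelectronic with 10 electrons. The only difference is the number of protons: Mg²⁺ (Z=12), Na⁺ (Z=11), O²⁻ (Z=8), N³⁻ (Z=7). The strongest nuclear pull (Mg²⁺) gives the smallest ion.

Mg²⁺ < Na⁺ < O²⁻ < N³⁻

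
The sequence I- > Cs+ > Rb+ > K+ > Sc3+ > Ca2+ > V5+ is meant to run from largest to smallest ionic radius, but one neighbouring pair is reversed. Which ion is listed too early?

Sc3+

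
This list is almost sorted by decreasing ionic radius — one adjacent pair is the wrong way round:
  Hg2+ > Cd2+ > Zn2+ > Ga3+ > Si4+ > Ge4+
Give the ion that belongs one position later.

Si4+

The pair Si4+, Ge4+ is the wrong way round — same group and charge — period 3 sits above period 4, so Si4+ is smaller. All other adjacent pairs agree with periodic trends, so Si4+ is the misplaced ion.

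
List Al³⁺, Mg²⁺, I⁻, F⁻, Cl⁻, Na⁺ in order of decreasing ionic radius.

I⁻ > Cl⁻ > F⁻ > Na⁺ > Mg²⁺ > Al³⁺

Al³⁺ (Z=13, 10 e⁻), Mg²⁺ (Z=12, 10 e⁻), Na⁺ (Z=11, 10 e⁻), F⁻ (Z=9, 10 e⁻), Cl⁻ (Z=17, 18 e⁻), I⁻ (Z=53, 54 e⁻). Al³⁺ < Mg²⁺ (both 10 e⁻, Z=13>12); Mg²⁺ < Na⁺ (isoelectronic, higher Z=12 is smaller); Na⁺ < F⁻ (both 10 e⁻, Z=11>9); F⁻ < Cl⁻ (same group, 1 shell fewer); Cl⁻ < I⁻ (same group, period 3 vs 5).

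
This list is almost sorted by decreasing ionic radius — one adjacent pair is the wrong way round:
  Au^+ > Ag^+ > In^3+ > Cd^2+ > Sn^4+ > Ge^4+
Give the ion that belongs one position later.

Scanning neighbour by neighbour, only In^3+/Cd^2+ violates a trend: both have 46 electrons but Z(In)=49 > Z(Cd)=48, so In^3+ should be the smaller of the two. That makes In^3+ the one sitting a position early relative to where it belongs.

In^3+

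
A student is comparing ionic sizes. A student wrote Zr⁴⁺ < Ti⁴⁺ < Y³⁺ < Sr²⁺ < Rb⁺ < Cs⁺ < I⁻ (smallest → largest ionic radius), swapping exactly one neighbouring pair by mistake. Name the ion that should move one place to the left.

Ti⁴⁺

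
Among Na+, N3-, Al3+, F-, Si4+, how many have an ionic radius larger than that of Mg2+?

3

Each ion has 10 electrons. The ranking follows nuclear charge in reverse — greater Z gives a smaller radius. Si4+ (Z=14), Al3+ (Z=13), Mg2+ (Z=12), Na+ (Z=11), F- (Z=9), N3- (Z=7).
Relative to Mg2+, the ions that are larger are Na+, F-, N3-. That's 3.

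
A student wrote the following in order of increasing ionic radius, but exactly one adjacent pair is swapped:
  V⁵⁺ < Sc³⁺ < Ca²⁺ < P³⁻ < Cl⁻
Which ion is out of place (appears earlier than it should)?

P³⁻

Check each adjacent pair. P³⁻ and Cl⁻ are reversed: both have 18 electrons but Z(Cl)=17 > Z(P)=15, so Cl⁻ should be the smaller of the two. No other neighbouring pair contradicts the periodic trends, so P³⁻ is the ion listed too early.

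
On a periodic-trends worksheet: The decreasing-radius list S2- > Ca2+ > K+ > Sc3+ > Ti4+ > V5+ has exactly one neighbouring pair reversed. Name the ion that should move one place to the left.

K+

Check each adjacent pair. Ca2+ and K+ are reversed: Ca2+ and K+ share 18 electrons; the higher nuclear charge on Ca (Z=20) contracts it more, so Ca2+ < K+. No other neighbouring pair contradicts the periodic trends, so K+ is the ion listed too late.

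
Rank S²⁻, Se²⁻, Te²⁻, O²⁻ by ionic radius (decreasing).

Te²⁻ > Se²⁻ > S²⁻ > O²⁻

These ions sit in one column with identical charge. Each step down the periodic table adds a principal shell, increasing the radius.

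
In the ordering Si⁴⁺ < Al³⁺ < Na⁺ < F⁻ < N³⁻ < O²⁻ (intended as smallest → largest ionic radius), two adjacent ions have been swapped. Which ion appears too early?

N³⁻

Scanning neighbour by neighbour, only N³⁻/O²⁻ violates a trend: both have 10 electrons but Z(O)=8 > Z(N)=7, so O²⁻ should be the smaller of the two. That makes N³⁻ the one sitting a position early relative to where it belongs.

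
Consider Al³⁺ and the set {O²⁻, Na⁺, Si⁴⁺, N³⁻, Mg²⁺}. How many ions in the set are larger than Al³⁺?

4

These species are isoelectronic with 10 electrons. The only difference is the number of protons: Si⁴⁺ (Z=14), Al³⁺ (Z=13), Mg²⁺ (Z=12), Na⁺ (Z=11), O²⁻ (Z=8), N³⁻ (Z=7). The strongest nuclear pull (Si⁴⁺) gives the smallest ion.
Relative to Al³⁺, the ions that are larger are Mg²⁺, Na⁺, O²⁻, N³⁻. So 4 are larger.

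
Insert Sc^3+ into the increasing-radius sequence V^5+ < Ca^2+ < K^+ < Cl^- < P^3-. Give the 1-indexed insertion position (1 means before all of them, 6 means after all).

2

Isoelectronic series (18 e⁻ each). Size is set by nuclear charge: more protons means a smaller ion. V^5+ (Z=23), Sc^3+ (Z=21), Ca^2+ (Z=20), K^+ (Z=19), Cl^- (Z=17), P^3- (Z=15).
With Sc^3+ included the full order is V^5+ < Sc^3+ < Ca^2+ < K^+ < Cl^- < P^3-, so it takes position 2.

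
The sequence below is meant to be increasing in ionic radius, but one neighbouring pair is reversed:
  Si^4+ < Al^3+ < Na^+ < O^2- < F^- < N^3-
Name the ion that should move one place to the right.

Scanning neighbour by neighbour, only O^2-/F^- violates a trend: both have 10 electrons but Z(F)=9 > Z(O)=8, so F^- should be the smaller of the two. That makes O^2- the one sitting a position early relative to where it belongs.

O^2-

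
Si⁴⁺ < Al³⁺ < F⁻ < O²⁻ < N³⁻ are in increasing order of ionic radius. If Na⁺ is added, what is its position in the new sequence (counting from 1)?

3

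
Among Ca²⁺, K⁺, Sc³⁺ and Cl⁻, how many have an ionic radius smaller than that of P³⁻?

These species are isoelectronic with 18 electrons. The only difference is the number of protons: Sc³⁺ (Z=21), Ca²⁺ (Z=20), K⁺ (Z=19), Cl⁻ (Z=17), P³⁻ (Z=15). The strongest nuclear pull (Sc³⁺) gives the smallest ion.
Ordering all of them (including P³⁻) by radius gives Sc³⁺ < Ca²⁺ < K⁺ < Cl⁻ < P³⁻. That's 4.

4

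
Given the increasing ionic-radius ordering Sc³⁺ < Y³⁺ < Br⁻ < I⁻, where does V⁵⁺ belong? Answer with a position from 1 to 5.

1

First list Z and electron count for each: V⁵⁺: 18 e⁻, Z=23, Sc³⁺: 18 e⁻, Z=21, Y³⁺: 36 e⁻, Z=39, Br⁻: 36 e⁻, Z=35, I⁻: 54 e⁻, Z=53. V⁵⁺ < Sc³⁺ (both 18 e⁻, Z=23>21); Sc³⁺ < Y³⁺ (same group, period 4 vs 5); Y³⁺ < Br⁻ (both 36 e⁻, Z=39>35); Br⁻ < I⁻ (same group, period 4 vs 5).
The complete sequence is V⁵⁺ < Sc³⁺ < Y³⁺ < Br⁻ < I⁻. V⁵⁺ sits at position 1.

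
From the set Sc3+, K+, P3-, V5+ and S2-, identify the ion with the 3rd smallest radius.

All of these have 18 electrons (isoelectronic). With the same electron cloud, the ion with the most protons pulls it in tightest. Nuclear charges: V5+ (Z=23), Sc3+ (Z=21), K+ (Z=19), S2- (Z=16), P3- (Z=15). Highest Z is smallest.
So the order is V5+ < Sc3+ < K+ < S2- < P3-; the 3rd-smallest ion is K+.

K+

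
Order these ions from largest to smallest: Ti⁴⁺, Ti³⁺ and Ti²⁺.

Ti²⁺ > Ti³⁺ > Ti⁴⁺

These are all Ti ions. Removing more electrons (higher positive charge) pulls the remaining electrons in closer, so Ti⁴⁺ is smallest and Ti²⁺ is largest.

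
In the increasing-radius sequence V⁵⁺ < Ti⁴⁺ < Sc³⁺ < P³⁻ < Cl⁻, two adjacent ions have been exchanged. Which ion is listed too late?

Check each adjacent pair. P³⁻ and Cl⁻ are reversed: Cl⁻ and P³⁻ share 18 electrons; the higher nuclear charge on Cl (Z=17) contracts it more, so Cl⁻ < P³⁻. No other neighbouring pair contradicts the periodic trends, so Cl⁻ is the ion listed too late.

Cl⁻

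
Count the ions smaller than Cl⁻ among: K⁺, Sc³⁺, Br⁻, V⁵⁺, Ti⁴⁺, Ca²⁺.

5

First list Z and electron count for each: V⁵⁺ (Z=23, 18 e⁻), Ti⁴⁺ (Z=22, 18 e⁻), Sc³⁺ (Z=21, 18 e⁻), Ca²⁺ (Z=20, 18 e⁻), K⁺ (Z=19, 18 e⁻), Cl⁻ (Z=17, 18 e⁻), Br⁻ (Z=35, 36 e⁻). V⁵⁺ < Ti⁴⁺ (both 18 e⁻, Z=23>22); Ti⁴⁺ < Sc³⁺ (isoelectronic, higher Z=22 is smaller); Sc³⁺ < Ca²⁺ (both 18 e⁻, Z=21>20); Ca²⁺ < K⁺ (both 18 e⁻, Z=20>19); K⁺ < Cl⁻ (both 18 e⁻, Z=19>17); Cl⁻ < Br⁻ (same group, 1 shell fewer).
Overall: V⁵⁺ < Ti⁴⁺ < Sc³⁺ < Ca²⁺ < K⁺ < Cl⁻ < Br⁻. Cl⁻ has 5 below it and 1 above. So 5 are smaller.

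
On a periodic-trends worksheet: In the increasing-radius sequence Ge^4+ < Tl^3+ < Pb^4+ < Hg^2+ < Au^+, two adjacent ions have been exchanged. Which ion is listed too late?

Pb^4+

Compare adjacent ions: both have 78 electrons but Z(Pb)=82 > Z(Tl)=81, so Pb^4+ should be the smaller of the two — yet in this increasing list Tl^3+ sits before Pb^4+. Nothing else is reversed, so Pb^4+ should move one place to the left.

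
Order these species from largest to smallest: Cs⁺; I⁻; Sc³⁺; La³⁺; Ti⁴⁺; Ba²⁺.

Ti⁴⁺ has 18 e⁻ (Z=22), Sc³⁺ has 18 e⁻ (Z=21), La³⁺ has 54 e⁻ (Z=57), Ba²⁺ has 54 e⁻ (Z=56), Cs⁺ has 54 e⁻ (Z=55), I⁻ has 54 e⁻ (Z=53). Ti⁴⁺ < Sc³⁺ (isoelectronic, higher Z=22 is smaller); Sc³⁺ < La³⁺ (same group, period 4 vs 6); La³⁺ < Ba²⁺ (both 54 e⁻, Z=57>56); Ba²⁺ < Cs⁺ (isoelectronic, higher Z=56 is smaller); Cs⁺ < I⁻ (both 54 e⁻, Z=55>53).

I⁻ > Cs⁺ > Ba²⁺ > La³⁺ > Sc³⁺ > Ti⁴⁺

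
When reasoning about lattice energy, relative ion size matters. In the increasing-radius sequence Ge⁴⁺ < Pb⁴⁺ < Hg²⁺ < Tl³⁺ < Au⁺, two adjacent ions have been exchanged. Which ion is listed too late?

Scanning neighbour by neighbour, only Hg²⁺/Tl³⁺ violates a trend: Tl³⁺ and Hg²⁺ share 78 electrons; the higher nuclear charge on Tl (Z=81) contracts it more, so Tl³⁺ < Hg²⁺. That makes Tl³⁺ the one sitting a position late relative to where it belongs.

Tl³⁺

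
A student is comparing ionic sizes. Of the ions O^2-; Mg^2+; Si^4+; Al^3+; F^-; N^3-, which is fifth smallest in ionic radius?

Isoelectronic series (10 e⁻ each). Size is set by nuclear charge: more protons means a smaller ion. Si^4+ (Z=14), Al^3+ (Z=13), Mg^2+ (Z=12), F^- (Z=9), O^2- (Z=8), N^3- (Z=7).
Full ascending order: Si^4+ < Al^3+ < Mg^2+ < F^- < O^2- < N^3-. Counting from the smallest, position 5 is O^2-.

O^2-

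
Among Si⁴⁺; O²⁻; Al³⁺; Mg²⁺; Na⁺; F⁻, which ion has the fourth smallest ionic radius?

Na⁺

Each ion has 10 electrons. The ranking follows nuclear charge in reverse — greater Z gives a smaller radius. Si⁴⁺ (Z=14), Al³⁺ (Z=13), Mg²⁺ (Z=12), Na⁺ (Z=11), F⁻ (Z=9), O²⁻ (Z=8).
Ordering: Si⁴⁺ < Al³⁺ < Mg²⁺ < Na⁺ < F⁻ < O²⁻. The fourth smallest is Na⁺.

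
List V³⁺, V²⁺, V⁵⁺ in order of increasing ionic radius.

V⁵⁺ < V³⁺ < V²⁺

For a single element, ionic radius drops as positive charge rises — V⁵⁺ < V²⁺.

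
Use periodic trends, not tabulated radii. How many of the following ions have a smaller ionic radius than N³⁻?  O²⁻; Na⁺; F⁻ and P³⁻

Work out protons and electrons: Na⁺ (Z=11, 10 e⁻), F⁻ (Z=9, 10 e⁻), O²⁻ (Z=8, 10 e⁻), N³⁻ (Z=7, 10 e⁻), P³⁻ (Z=15, 18 e⁻). Na⁺ < F⁻ (isoelectronic, higher Z=11 is smaller); F⁻ < O²⁻ (both 10 e⁻, Z=9>8); O²⁻ < N³⁻ (isoelectronic, higher Z=8 is smaller); N³⁻ < P³⁻ (same group, 1 shell fewer).
Placing each against N³⁻: smaller — Na⁺, F⁻, O²⁻; larger — P³⁻. So 3 are smaller.

3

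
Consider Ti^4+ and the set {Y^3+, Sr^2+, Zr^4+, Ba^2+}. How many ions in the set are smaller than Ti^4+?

Work out protons and electrons: Ti^4+ has 18 e⁻ (Z=22), Zr^4+ has 36 e⁻ (Z=40), Y^3+ has 36 e⁻ (Z=39), Sr^2+ has 36 e⁻ (Z=38), Ba^2+ has 54 e⁻ (Z=56). Ti^4+ < Zr^4+ (same group, 1 shell fewer); Zr^4+ < Y^3+ (isoelectronic, higher Z=40 is smaller); Y^3+ < Sr^2+ (isoelectronic, higher Z=39 is smaller); Sr^2+ < Ba^2+ (same group, 1 shell fewer).
Relative to Ti^4+, the ions that are smaller are none. Count: 0.

0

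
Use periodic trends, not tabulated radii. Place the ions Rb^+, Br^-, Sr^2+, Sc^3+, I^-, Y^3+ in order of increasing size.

Sc^3+ < Y^3+ < Sr^2+ < Rb^+ < Br^- < I^-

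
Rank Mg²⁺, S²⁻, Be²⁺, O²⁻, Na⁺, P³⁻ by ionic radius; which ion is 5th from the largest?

Mg²⁺

Electron counts and nuclear charges: Be²⁺ has 2 e⁻ (Z=4), Mg²⁺ has 10 e⁻ (Z=12), Na⁺ has 10 e⁻ (Z=11), O²⁻ has 10 e⁻ (Z=8), S²⁻ has 18 e⁻ (Z=16), P³⁻ has 18 e⁻ (Z=15). Be²⁺ < Mg²⁺ (same group, period 2 vs 3); Mg²⁺ < Na⁺ (both 10 e⁻, Z=12>11); Na⁺ < O²⁻ (both 10 e⁻, Z=11>8); O²⁻ < S²⁻ (same group, period 2 vs 3); S²⁻ < P³⁻ (isoelectronic, higher Z=16 is smaller).
So the order is Be²⁺ < Mg²⁺ < Na⁺ < O²⁻ < S²⁻ < P³⁻; the 5th-largest ion is Mg²⁺.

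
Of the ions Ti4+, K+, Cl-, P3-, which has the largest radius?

Each ion has 18 electrons. The ranking follows nuclear charge in reverse — greater Z gives a smaller radius. Ti4+ (Z=22), K+ (Z=19), Cl- (Z=17), P3- (Z=15).

P3-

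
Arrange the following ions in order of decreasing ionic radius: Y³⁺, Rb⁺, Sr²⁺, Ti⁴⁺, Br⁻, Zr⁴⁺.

Tabulating Z and e⁻: Ti⁴⁺: 18 e⁻, Z=22, Zr⁴⁺: 36 e⁻, Z=40, Y³⁺: 36 e⁻, Z=39, Sr²⁺: 36 e⁻, Z=38, Rb⁺: 36 e⁻, Z=37, Br⁻: 36 e⁻, Z=35. Ti⁴⁺ < Zr⁴⁺ (same group, period 4 vs 5); Zr⁴⁺ < Y³⁺ (isoelectronic, higher Z=40 is smaller); Y³⁺ < Sr²⁺ (both 36 e⁻, Z=39>38); Sr²⁺ < Rb⁺ (isoelectronic, higher Z=38 is smaller); Rb⁺ < Br⁻ (both 36 e⁻, Z=37>35).

Br⁻ > Rb⁺ > Sr²⁺ > Y³⁺ > Zr⁴⁺ > Ti⁴⁺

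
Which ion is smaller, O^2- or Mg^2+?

These species are isoelectronic with 10 electrons. The only difference is the number of protons: Mg^2+ (Z=12), O^2- (Z=8). The strongest nuclear pull (Mg^2+) gives the smallest ion.

Mg^2+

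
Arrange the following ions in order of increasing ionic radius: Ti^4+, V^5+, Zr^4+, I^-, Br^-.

V^5+ < Ti^4+ < Zr^4+ < Br^- < I^-

Tabulating Z and e⁻: V^5+ (Z=23, 18 e⁻), Ti^4+ (Z=22, 18 e⁻), Zr^4+ (Z=40, 36 e⁻), Br^- (Z=35, 36 e⁻), I^- (Z=53, 54 e⁻). V^5+ < Ti^4+ (isoelectronic, higher Z=23 is smaller); Ti^4+ < Zr^4+ (same group, period 4 vs 5); Zr^4+ < Br^- (isoelectronic, higher Z=40 is smaller); Br^- < I^- (same group, period 4 vs 5).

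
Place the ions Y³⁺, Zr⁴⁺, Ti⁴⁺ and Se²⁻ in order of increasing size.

Ti⁴⁺ < Zr⁴⁺ < Y³⁺ < Se²⁻

First list Z and electron count for each: Ti⁴⁺: 18 e⁻, Z=22, Zr⁴⁺: 36 e⁻, Z=40, Y³⁺: 36 e⁻, Z=39, Se²⁻: 36 e⁻, Z=34. Ti⁴⁺ < Zr⁴⁺ (same group, period 4 vs 5); Zr⁴⁺ < Y³⁺ (isoelectronic, higher Z=40 is smaller); Y³⁺ < Se²⁻ (isoelectronic, higher Z=39 is smaller).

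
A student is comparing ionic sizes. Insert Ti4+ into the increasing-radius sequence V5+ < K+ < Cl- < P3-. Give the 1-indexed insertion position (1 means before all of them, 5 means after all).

2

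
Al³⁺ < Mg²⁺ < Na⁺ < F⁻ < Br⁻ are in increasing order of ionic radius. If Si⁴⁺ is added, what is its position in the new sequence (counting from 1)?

1

Tabulating Z and e⁻: Si⁴⁺ (Z=14, 10 e⁻), Al³⁺ (Z=13, 10 e⁻), Mg²⁺ (Z=12, 10 e⁻), Na⁺ (Z=11, 10 e⁻), F⁻ (Z=9, 10 e⁻), Br⁻ (Z=35, 36 e⁻). Si⁴⁺ < Al³⁺ (isoelectronic, higher Z=14 is smaller); Al³⁺ < Mg²⁺ (both 10 e⁻, Z=13>12); Mg²⁺ < Na⁺ (isoelectronic, higher Z=12 is smaller); Na⁺ < F⁻ (isoelectronic, higher Z=11 is smaller); F⁻ < Br⁻ (same group, period 2 vs 4).
Putting Si⁴⁺ in gives Si⁴⁺ < Al³⁺ < Mg²⁺ < Na⁺ < F⁻ < Br⁻; it lands at slot 1.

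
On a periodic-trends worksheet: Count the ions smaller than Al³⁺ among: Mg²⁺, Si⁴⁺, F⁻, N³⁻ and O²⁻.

These species are isoelectronic with 10 electrons. The only difference is the number of protons: Si⁴⁺ (Z=14), Al³⁺ (Z=13), Mg²⁺ (Z=12), F⁻ (Z=9), O²⁻ (Z=8), N³⁻ (Z=7). The strongest nuclear pull (Si⁴⁺) gives the smallest ion.
Placing each against Al³⁺: smaller — Si⁴⁺; larger — Mg²⁺, F⁻, O²⁻, N³⁻. That's 1.

1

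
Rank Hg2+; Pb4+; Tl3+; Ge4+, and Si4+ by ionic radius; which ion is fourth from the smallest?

Tl3+

Work out protons and electrons: Si4+ has 10 e⁻ (Z=14), Ge4+ has 28 e⁻ (Z=32), Pb4+ has 78 e⁻ (Z=82), Tl3+ has 78 e⁻ (Z=81), Hg2+ has 78 e⁻ (Z=80). Si4+ < Ge4+ (same group, 1 shell fewer); Ge4+ < Pb4+ (same group, period 4 vs 6); Pb4+ < Tl3+ (isoelectronic, higher Z=82 is smaller); Tl3+ < Hg2+ (both 78 e⁻, Z=81>80).
That gives Si4+ < Ge4+ < Pb4+ < Tl3+ < Hg2+. From the smallest end, number 4 is Tl3+.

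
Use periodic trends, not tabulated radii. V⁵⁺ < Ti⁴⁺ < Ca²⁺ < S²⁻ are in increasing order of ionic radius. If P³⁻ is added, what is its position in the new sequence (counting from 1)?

5

These species are isoelectronic with 18 electrons. The only difference is the number of protons: V⁵⁺ (Z=23), Ti⁴⁺ (Z=22), Ca²⁺ (Z=20), S²⁻ (Z=16), P³⁻ (Z=15). The strongest nuclear pull (V⁵⁺) gives the smallest ion.
Merged order: V⁵⁺ < Ti⁴⁺ < Ca²⁺ < S²⁻ < P³⁻ — P³⁻ is number 5.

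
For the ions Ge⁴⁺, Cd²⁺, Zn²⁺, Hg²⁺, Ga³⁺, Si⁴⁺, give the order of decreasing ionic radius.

Si⁴⁺ has 10 e⁻ (Z=14), Ge⁴⁺ has 28 e⁻ (Z=32), Ga³⁺ has 28 e⁻ (Z=31), Zn²⁺ has 28 e⁻ (Z=30), Cd²⁺ has 46 e⁻ (Z=48), Hg²⁺ has 78 e⁻ (Z=80). Si⁴⁺ < Ge⁴⁺ (same group, period 3 vs 4); Ge⁴⁺ < Ga³⁺ (isoelectronic, higher Z=32 is smaller); Ga³⁺ < Zn²⁺ (both 28 e⁻, Z=31>30); Zn²⁺ < Cd²⁺ (same group, period 4 vs 5); Cd²⁺ < Hg²⁺ (same group, period 5 vs 6).

Hg²⁺ > Cd²⁺ > Zn²⁺ > Ga³⁺ > Ge⁴⁺ > Si⁴⁺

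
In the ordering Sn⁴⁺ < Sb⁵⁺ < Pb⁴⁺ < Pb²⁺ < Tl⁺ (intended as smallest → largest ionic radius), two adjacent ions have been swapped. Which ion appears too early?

Check each adjacent pair. Sn⁴⁺ and Sb⁵⁺ are reversed: both have 46 electrons but Z(Sb)=51 > Z(Sn)=50, so Sb⁵⁺ should be the smaller of the two. No other neighbouring pair contradicts the periodic trends, so Sn⁴⁺ is the ion listed too early.

Sn⁴⁺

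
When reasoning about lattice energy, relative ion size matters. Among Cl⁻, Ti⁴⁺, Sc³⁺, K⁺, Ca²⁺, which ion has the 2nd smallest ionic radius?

All of these have 18 electrons (isoelectronic). With the same electron cloud, the ion with the most protons pulls it in tightest. Nuclear charges: Ti⁴⁺ (Z=22), Sc³⁺ (Z=21), Ca²⁺ (Z=20), K⁺ (Z=19), Cl⁻ (Z=17). Highest Z is smallest.
Ordering: Ti⁴⁺ < Sc³⁺ < Ca²⁺ < K⁺ < Cl⁻. The 2nd smallest is Sc³⁺.

Sc³⁺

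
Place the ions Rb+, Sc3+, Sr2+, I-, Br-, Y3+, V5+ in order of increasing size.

Work out protons and electrons: V5+: 18 e⁻, Z=23, Sc3+: 18 e⁻, Z=21, Y3+: 36 e⁻, Z=39, Sr2+: 36 e⁻, Z=38, Rb+: 36 e⁻, Z=37, Br-: 36 e⁻, Z=35, I-: 54 e⁻, Z=53. V5+ < Sc3+ (isoelectronic, higher Z=23 is smaller); Sc3+ < Y3+ (same group, period 4 vs 5); Y3+ < Sr2+ (both 36 e⁻, Z=39>38); Sr2+ < Rb+ (isoelectronic, higher Z=38 is smaller); Rb+ < Br- (isoelectronic, higher Z=37 is smaller); Br- < I- (same group, 1 shell fewer).

V5+ < Sc3+ < Y3+ < Sr2+ < Rb+ < Br- < I-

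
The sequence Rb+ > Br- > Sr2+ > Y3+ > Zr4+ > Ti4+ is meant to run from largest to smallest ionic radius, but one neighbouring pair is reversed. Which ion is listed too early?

Check each adjacent pair. Rb+ and Br- are reversed: Rb+ and Br- share 36 electrons; the higher nuclear charge on Rb (Z=37) contracts it more, so Rb+ < Br-. No other neighbouring pair contradicts the periodic trends, so Rb+ is the ion listed too early.

Rb+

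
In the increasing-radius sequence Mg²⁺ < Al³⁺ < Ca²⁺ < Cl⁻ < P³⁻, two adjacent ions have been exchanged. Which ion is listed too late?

Compare adjacent ions: they are isoelectronic (10 e⁻) and Al has more protons than Mg (13 vs 12), making Al³⁺ smaller — yet in this increasing list Mg²⁺ sits before Al³⁺. Nothing else is reversed, so Al³⁺ should move one place to the left.

Al³⁺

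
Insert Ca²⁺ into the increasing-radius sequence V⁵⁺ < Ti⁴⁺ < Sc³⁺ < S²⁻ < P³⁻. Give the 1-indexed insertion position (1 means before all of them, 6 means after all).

4

These species are isoelectronic with 18 electrons. The only difference is the number of protons: V⁵⁺ (Z=23), Ti⁴⁺ (Z=22), Sc³⁺ (Z=21), Ca²⁺ (Z=20), S²⁻ (Z=16), P³⁻ (Z=15). The strongest nuclear pull (V⁵⁺) gives the smallest ion.
The complete sequence is V⁵⁺ < Ti⁴⁺ < Sc³⁺ < Ca²⁺ < S²⁻ < P³⁻. Ca²⁺ sits at position 4.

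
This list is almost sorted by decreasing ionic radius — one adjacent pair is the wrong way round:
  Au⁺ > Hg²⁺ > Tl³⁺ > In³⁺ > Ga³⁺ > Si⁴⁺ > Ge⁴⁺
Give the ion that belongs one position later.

Compare adjacent ions: both in group 14 with the same charge; Si⁴⁺ (period 3) has the smaller radius — yet in this decreasing list Si⁴⁺ sits before Ge⁴⁺. Nothing else is reversed, so Si⁴⁺ should move one place to the right.

Si⁴⁺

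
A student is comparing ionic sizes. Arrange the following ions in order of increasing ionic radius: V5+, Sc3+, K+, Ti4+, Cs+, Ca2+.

Electron counts and nuclear charges: V5+ (Z=23, 18 e⁻), Ti4+ (Z=22, 18 e⁻), Sc3+ (Z=21, 18 e⁻), Ca2+ (Z=20, 18 e⁻), K+ (Z=19, 18 e⁻), Cs+ (Z=55, 54 e⁻). V5+ < Ti4+ (isoelectronic, higher Z=23 is smaller); Ti4+ < Sc3+ (isoelectronic, higher Z=22 is smaller); Sc3+ < Ca2+ (isoelectronic, higher Z=21 is smaller); Ca2+ < K+ (both 18 e⁻, Z=20>19); K+ < Cs+ (same group, period 4 vs 6).

V5+ < Ti4+ < Sc3+ < Ca2+ < K+ < Cs+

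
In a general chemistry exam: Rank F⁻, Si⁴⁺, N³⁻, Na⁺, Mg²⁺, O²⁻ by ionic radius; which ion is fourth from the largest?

All of these have 10 electrons (isoelectronic). With the same electron cloud, the ion with the most protons pulls it in tightest. Nuclear charges: Si⁴⁺ (Z=14), Mg²⁺ (Z=12), Na⁺ (Z=11), F⁻ (Z=9), O²⁻ (Z=8), N³⁻ (Z=7). Highest Z is smallest.
So the order is Si⁴⁺ < Mg²⁺ < Na⁺ < F⁻ < O²⁻ < N³⁻; the 4th-largest ion is Na⁺.

Na⁺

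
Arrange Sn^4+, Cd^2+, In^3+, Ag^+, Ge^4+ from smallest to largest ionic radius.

Ge^4+ < Sn^4+ < In^3+ < Cd^2+ < Ag^+

Tabulating Z and e⁻: Ge^4+ has 28 e⁻ (Z=32), Sn^4+ has 46 e⁻ (Z=50), In^3+ has 46 e⁻ (Z=49), Cd^2+ has 46 e⁻ (Z=48), Ag^+ has 46 e⁻ (Z=47). Ge^4+ < Sn^4+ (same group, period 4 vs 5); Sn^4+ < In^3+ (isoelectronic, higher Z=50 is smaller); In^3+ < Cd^2+ (both 46 e⁻, Z=49>48); Cd^2+ < Ag^+ (both 46 e⁻, Z=48>47).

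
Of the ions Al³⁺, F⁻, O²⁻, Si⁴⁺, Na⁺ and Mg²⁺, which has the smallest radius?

Si⁴⁺

These species are isoelectronic with 10 electrons. The only difference is the number of protons: Si⁴⁺ (Z=14), Al³⁺ (Z=13), Mg²⁺ (Z=12), Na⁺ (Z=11), F⁻ (Z=9), O²⁻ (Z=8). The strongest nuclear pull (Si⁴⁺) gives the smallest ion.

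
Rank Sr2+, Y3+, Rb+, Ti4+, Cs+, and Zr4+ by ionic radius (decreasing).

Work out protons and electrons: Ti4+: 18 e⁻, Z=22, Zr4+: 36 e⁻, Z=40, Y3+: 36 e⁻, Z=39, Sr2+: 36 e⁻, Z=38, Rb+: 36 e⁻, Z=37, Cs+: 54 e⁻, Z=55. Ti4+ < Zr4+ (same group, 1 shell fewer); Zr4+ < Y3+ (both 36 e⁻, Z=40>39); Y3+ < Sr2+ (isoelectronic, higher Z=39 is smaller); Sr2+ < Rb+ (isoelectronic, higher Z=38 is smaller); Rb+ < Cs+ (same group, 1 shell fewer).

Cs+ > Rb+ > Sr2+ > Y3+ > Zr4+ > Ti4+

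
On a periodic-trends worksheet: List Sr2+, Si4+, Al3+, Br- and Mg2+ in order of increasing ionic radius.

Tabulating Z and e⁻: Si4+ (Z=14, 10 e⁻), Al3+ (Z=13, 10 e⁻), Mg2+ (Z=12, 10 e⁻), Sr2+ (Z=38, 36 e⁻), Br- (Z=35, 36 e⁻). Si4+ < Al3+ (both 10 e⁻, Z=14>13); Al3+ < Mg2+ (isoelectronic, higher Z=13 is smaller); Mg2+ < Sr2+ (same group, period 3 vs 5); Sr2+ < Br- (isoelectronic, higher Z=38 is smaller).

Si4+ < Al3+ < Mg2+ < Sr2+ < Br-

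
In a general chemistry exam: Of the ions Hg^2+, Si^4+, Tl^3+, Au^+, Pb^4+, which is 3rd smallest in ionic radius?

Tl^3+

Electron counts and nuclear charges: Si^4+ has 10 e⁻ (Z=14), Pb^4+ has 78 e⁻ (Z=82), Tl^3+ has 78 e⁻ (Z=81), Hg^2+ has 78 e⁻ (Z=80), Au^+ has 78 e⁻ (Z=79). Si^4+ < Pb^4+ (same group, period 3 vs 6); Pb^4+ < Tl^3+ (both 78 e⁻, Z=82>81); Tl^3+ < Hg^2+ (both 78 e⁻, Z=81>80); Hg^2+ < Au^+ (both 78 e⁻, Z=80>79).
That gives Si^4+ < Pb^4+ < Tl^3+ < Hg^2+ < Au^+. From the smallest end, number 3 is Tl^3+.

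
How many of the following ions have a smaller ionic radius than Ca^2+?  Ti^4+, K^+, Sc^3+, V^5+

3

Each ion has 18 electrons. The ranking follows nuclear charge in reverse — greater Z gives a smaller radius. V^5+ (Z=23), Ti^4+ (Z=22), Sc^3+ (Z=21), Ca^2+ (Z=20), K^+ (Z=19).
Ordering all of them (including Ca^2+) by radius gives V^5+ < Ti^4+ < Sc^3+ < Ca^2+ < K^+. Count: 3.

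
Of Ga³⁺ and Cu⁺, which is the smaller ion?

Ga³⁺

These species are isoelectronic with 28 electrons. The only difference is the number of protons: Ga³⁺ (Z=31), Cu⁺ (Z=29). The strongest nuclear pull (Ga³⁺) gives the smallest ion.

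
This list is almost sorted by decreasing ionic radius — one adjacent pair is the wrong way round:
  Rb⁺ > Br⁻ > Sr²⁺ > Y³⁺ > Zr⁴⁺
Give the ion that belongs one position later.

Compare adjacent ions: both have 36 electrons but Z(Rb)=37 > Z(Br)=35, so Rb⁺ should be the smaller of the two — yet in this decreasing list Rb⁺ sits before Br⁻. Nothing else is reversed, so Rb⁺ should move one place to the right.

Rb⁺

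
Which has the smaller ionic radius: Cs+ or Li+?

Same group, same charge. Going down the group adds an extra shell of electrons, so the ion gets larger: Li+ is highest in the group and smallest.

Li+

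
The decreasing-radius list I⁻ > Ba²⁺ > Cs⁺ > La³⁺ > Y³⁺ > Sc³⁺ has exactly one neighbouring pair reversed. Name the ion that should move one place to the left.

Check each adjacent pair. Ba²⁺ and Cs⁺ are reversed: Ba²⁺ and Cs⁺ share 54 electrons; the higher nuclear charge on Ba (Z=56) contracts it more, so Ba²⁺ < Cs⁺. No other neighbouring pair contradicts the periodic trends, so Cs⁺ is the ion listed too late.

Cs⁺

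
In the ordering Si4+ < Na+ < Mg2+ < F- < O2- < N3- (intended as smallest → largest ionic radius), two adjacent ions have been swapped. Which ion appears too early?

The pair Na+, Mg2+ is the wrong way round — both have 10 electrons but Z(Mg)=12 > Z(Na)=11, so Mg2+ should be the smaller of the two. All other adjacent pairs agree with periodic trends, so Na+ is the misplaced ion.

Na+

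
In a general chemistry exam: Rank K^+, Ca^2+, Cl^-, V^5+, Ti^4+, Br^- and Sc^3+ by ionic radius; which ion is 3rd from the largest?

Tabulating Z and e⁻: V^5+ (Z=23, 18 e⁻), Ti^4+ (Z=22, 18 e⁻), Sc^3+ (Z=21, 18 e⁻), Ca^2+ (Z=20, 18 e⁻), K^+ (Z=19, 18 e⁻), Cl^- (Z=17, 18 e⁻), Br^- (Z=35, 36 e⁻). V^5+ < Ti^4+ (isoelectronic, higher Z=23 is smaller); Ti^4+ < Sc^3+ (both 18 e⁻, Z=22>21); Sc^3+ < Ca^2+ (isoelectronic, higher Z=21 is smaller); Ca^2+ < K^+ (both 18 e⁻, Z=20>19); K^+ < Cl^- (isoelectronic, higher Z=19 is smaller); Cl^- < Br^- (same group, 1 shell fewer).
Full ascending order: V^5+ < Ti^4+ < Sc^3+ < Ca^2+ < K^+ < Cl^- < Br^-. Counting from the largest, position 3 is K^+.

K^+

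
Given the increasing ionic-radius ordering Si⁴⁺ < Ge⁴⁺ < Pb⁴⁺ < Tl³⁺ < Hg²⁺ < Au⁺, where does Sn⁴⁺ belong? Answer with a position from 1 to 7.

3

Electron counts and nuclear charges: Si⁴⁺: 10 e⁻, Z=14, Ge⁴⁺: 28 e⁻, Z=32, Sn⁴⁺: 46 e⁻, Z=50, Pb⁴⁺: 78 e⁻, Z=82, Tl³⁺: 78 e⁻, Z=81, Hg²⁺: 78 e⁻, Z=80, Au⁺: 78 e⁻, Z=79. Si⁴⁺ < Ge⁴⁺ (same group, period 3 vs 4); Ge⁴⁺ < Sn⁴⁺ (same group, period 4 vs 5); Sn⁴⁺ < Pb⁴⁺ (same group, period 5 vs 6); Pb⁴⁺ < Tl³⁺ (isoelectronic, higher Z=82 is smaller); Tl³⁺ < Hg²⁺ (both 78 e⁻, Z=81>80); Hg²⁺ < Au⁺ (both 78 e⁻, Z=80>79).
With Sn⁴⁺ included the full order is Si⁴⁺ < Ge⁴⁺ < Sn⁴⁺ < Pb⁴⁺ < Tl³⁺ < Hg²⁺ < Au⁺, so it takes position 3.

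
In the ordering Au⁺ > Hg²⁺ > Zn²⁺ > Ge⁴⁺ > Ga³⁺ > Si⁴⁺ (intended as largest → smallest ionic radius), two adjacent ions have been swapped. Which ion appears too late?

Scanning neighbour by neighbour, only Ge⁴⁺/Ga³⁺ violates a trend: they are isoelectronic (28 e⁻) and Ge has more protons than Ga (32 vs 31), making Ge⁴⁺ smaller. That makes Ga³⁺ the one sitting a position late relative to where it belongs.

Ga³⁺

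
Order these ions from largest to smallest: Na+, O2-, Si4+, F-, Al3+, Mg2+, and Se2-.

Se2- > O2- > F- > Na+ > Mg2+ > Al3+ > Si4+

Electron counts and nuclear charges: Si4+ (Z=14, 10 e⁻), Al3+ (Z=13, 10 e⁻), Mg2+ (Z=12, 10 e⁻), Na+ (Z=11, 10 e⁻), F- (Z=9, 10 e⁻), O2- (Z=8, 10 e⁻), Se2- (Z=34, 36 e⁻). Si4+ < Al3+ (isoelectronic, higher Z=14 is smaller); Al3+ < Mg2+ (isoelectronic, higher Z=13 is smaller); Mg2+ < Na+ (both 10 e⁻, Z=12>11); Na+ < F- (both 10 e⁻, Z=11>9); F- < O2- (isoelectronic, higher Z=9 is smaller); O2- < Se2- (same group, period 2 vs 4).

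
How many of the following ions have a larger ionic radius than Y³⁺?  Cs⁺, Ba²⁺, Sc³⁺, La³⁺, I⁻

Sc³⁺ (Z=21, 18 e⁻), Y³⁺ (Z=39, 36 e⁻), La³⁺ (Z=57, 54 e⁻), Ba²⁺ (Z=56, 54 e⁻), Cs⁺ (Z=55, 54 e⁻), I⁻ (Z=53, 54 e⁻). Sc³⁺ < Y³⁺ (same group, period 4 vs 5); Y³⁺ < La³⁺ (same group, period 5 vs 6); La³⁺ < Ba²⁺ (isoelectronic, higher Z=57 is smaller); Ba²⁺ < Cs⁺ (both 54 e⁻, Z=56>55); Cs⁺ < I⁻ (both 54 e⁻, Z=55>53).
Overall: Sc³⁺ < Y³⁺ < La³⁺ < Ba²⁺ < Cs⁺ < I⁻. Y³⁺ has 1 below it and 4 above. So 4 are larger.

4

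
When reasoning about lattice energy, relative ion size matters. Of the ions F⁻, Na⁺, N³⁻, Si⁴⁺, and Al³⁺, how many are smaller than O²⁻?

Each ion has 10 electrons. The ranking follows nuclear charge in reverse — greater Z gives a smaller radius. Si⁴⁺ (Z=14), Al³⁺ (Z=13), Na⁺ (Z=11), F⁻ (Z=9), O²⁻ (Z=8), N³⁻ (Z=7).
Ordering all of them (including O²⁻) by radius gives Si⁴⁺ < Al³⁺ < Na⁺ < F⁻ < O²⁻ < N³⁻. So 4 are smaller.

4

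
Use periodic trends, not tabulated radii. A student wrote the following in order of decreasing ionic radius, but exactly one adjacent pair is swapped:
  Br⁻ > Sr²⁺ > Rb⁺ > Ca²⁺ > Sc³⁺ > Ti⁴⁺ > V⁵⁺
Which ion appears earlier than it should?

Sr²⁺

Scanning neighbour by neighbour, only Sr²⁺/Rb⁺ violates a trend: Sr²⁺ and Rb⁺ share 36 electrons; the higher nuclear charge on Sr (Z=38) contracts it more, so Sr²⁺ < Rb⁺. That makes Sr²⁺ the one sitting a position early relative to where it belongs.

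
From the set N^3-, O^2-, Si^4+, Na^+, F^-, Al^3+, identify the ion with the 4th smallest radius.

F^-

Each ion has 10 electrons. The ranking follows nuclear charge in reverse — greater Z gives a smaller radius. Si^4+ (Z=14), Al^3+ (Z=13), Na^+ (Z=11), F^- (Z=9), O^2- (Z=8), N^3- (Z=7).
So the order is Si^4+ < Al^3+ < Na^+ < F^- < O^2- < N^3-; the 4th-smallest ion is F^-.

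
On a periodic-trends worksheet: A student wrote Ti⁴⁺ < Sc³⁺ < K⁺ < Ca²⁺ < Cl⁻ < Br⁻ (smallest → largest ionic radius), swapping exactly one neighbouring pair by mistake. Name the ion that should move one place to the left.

Ca²⁺

Check each adjacent pair. K⁺ and Ca²⁺ are reversed: they are isoelectronic (18 e⁻) and Ca has more protons than K (20 vs 19), making Ca²⁺ smaller. No other neighbouring pair contradicts the periodic trends, so Ca²⁺ is the ion listed too late.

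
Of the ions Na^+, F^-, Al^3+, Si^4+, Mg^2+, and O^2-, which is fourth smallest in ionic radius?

All of these have 10 electrons (isoelectronic). With the same electron cloud, the ion with the most protons pulls it in tightest. Nuclear charges: Si^4+ (Z=14), Al^3+ (Z=13), Mg^2+ (Z=12), Na^+ (Z=11), F^- (Z=9), O^2- (Z=8). Highest Z is smallest.
That gives Si^4+ < Al^3+ < Mg^2+ < Na^+ < F^- < O^2-. From the smallest end, number 4 is Na^+.

Na^+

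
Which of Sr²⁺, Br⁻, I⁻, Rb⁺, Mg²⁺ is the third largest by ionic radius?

Work out protons and electrons: Mg²⁺: 10 e⁻, Z=12, Sr²⁺: 36 e⁻, Z=38, Rb⁺: 36 e⁻, Z=37, Br⁻: 36 e⁻, Z=35, I⁻: 54 e⁻, Z=53. Mg²⁺ < Sr²⁺ (same group, 2 shells fewer); Sr²⁺ < Rb⁺ (both 36 e⁻, Z=38>37); Rb⁺ < Br⁻ (both 36 e⁻, Z=37>35); Br⁻ < I⁻ (same group, 1 shell fewer).
That gives Mg²⁺ < Sr²⁺ < Rb⁺ < Br⁻ < I⁻. From the largest end, number 3 is Rb⁺.

Rb⁺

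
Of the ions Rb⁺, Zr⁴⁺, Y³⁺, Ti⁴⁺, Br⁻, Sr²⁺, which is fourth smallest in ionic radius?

Ti⁴⁺ (Z=22, 18 e⁻), Zr⁴⁺ (Z=40, 36 e⁻), Y³⁺ (Z=39, 36 e⁻), Sr²⁺ (Z=38, 36 e⁻), Rb⁺ (Z=37, 36 e⁻), Br⁻ (Z=35, 36 e⁻). Ti⁴⁺ < Zr⁴⁺ (same group, 1 shell fewer); Zr⁴⁺ < Y³⁺ (isoelectronic, higher Z=40 is smaller); Y³⁺ < Sr²⁺ (both 36 e⁻, Z=39>38); Sr²⁺ < Rb⁺ (both 36 e⁻, Z=38>37); Rb⁺ < Br⁻ (isoelectronic, higher Z=37 is smaller).
Full ascending order: Ti⁴⁺ < Zr⁴⁺ < Y³⁺ < Sr²⁺ < Rb⁺ < Br⁻. Counting from the smallest, position 4 is Sr²⁺.

Sr²⁺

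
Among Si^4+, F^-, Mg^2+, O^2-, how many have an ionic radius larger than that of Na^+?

Each ion has 10 electrons. The ranking follows nuclear charge in reverse — greater Z gives a smaller radius. Si^4+ (Z=14), Mg^2+ (Z=12), Na^+ (Z=11), F^- (Z=9), O^2- (Z=8).
Overall: Si^4+ < Mg^2+ < Na^+ < F^- < O^2-. Na^+ has 2 below it and 2 above. That's 2.

2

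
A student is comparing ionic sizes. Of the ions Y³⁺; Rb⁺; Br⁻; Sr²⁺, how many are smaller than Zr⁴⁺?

0

All of these have 36 electrons (isoelectronic). With the same electron cloud, the ion with the most protons pulls it in tightest. Nuclear charges: Zr⁴⁺ (Z=40), Y³⁺ (Z=39), Sr²⁺ (Z=38), Rb⁺ (Z=37), Br⁻ (Z=35). Highest Z is smallest.
Relative to Zr⁴⁺, the ions that are smaller are none. So 0 are smaller.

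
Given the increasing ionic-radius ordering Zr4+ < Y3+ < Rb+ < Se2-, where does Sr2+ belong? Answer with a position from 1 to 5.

3

Isoelectronic series (36 e⁻ each). Size is set by nuclear charge: more protons means a smaller ion. Zr4+ (Z=40), Y3+ (Z=39), Sr2+ (Z=38), Rb+ (Z=37), Se2- (Z=34).
The complete sequence is Zr4+ < Y3+ < Sr2+ < Rb+ < Se2-. Sr2+ sits at position 3.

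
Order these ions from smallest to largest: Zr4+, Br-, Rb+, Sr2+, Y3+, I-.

Zr4+ < Y3+ < Sr2+ < Rb+ < Br- < I-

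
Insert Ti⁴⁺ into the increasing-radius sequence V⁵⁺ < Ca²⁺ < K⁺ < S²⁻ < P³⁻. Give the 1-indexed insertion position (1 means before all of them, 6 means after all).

2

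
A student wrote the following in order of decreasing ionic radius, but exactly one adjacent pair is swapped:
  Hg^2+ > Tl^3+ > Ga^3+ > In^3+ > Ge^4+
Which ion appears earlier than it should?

Scanning neighbour by neighbour, only Ga^3+/In^3+ violates a trend: Ga^3+ and In^3+ are in one column with the same charge; the lighter period-4 ion has one fewer shell and is smaller. That makes Ga^3+ the one sitting a position early relative to where it belongs.

Ga^3+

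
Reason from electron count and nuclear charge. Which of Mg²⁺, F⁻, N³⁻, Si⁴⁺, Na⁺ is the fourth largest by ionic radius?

These species are isoelectronic with 10 electrons. The only difference is the number of protons: Si⁴⁺ (Z=14), Mg²⁺ (Z=12), Na⁺ (Z=11), F⁻ (Z=9), N³⁻ (Z=7). The strongest nuclear pull (Si⁴⁺) gives the smallest ion.
Ordering: Si⁴⁺ < Mg²⁺ < Na⁺ < F⁻ < N³⁻. The fourth largest is Mg²⁺.

Mg²⁺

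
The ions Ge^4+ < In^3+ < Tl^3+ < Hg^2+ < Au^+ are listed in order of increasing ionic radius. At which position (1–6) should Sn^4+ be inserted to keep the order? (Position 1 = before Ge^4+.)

Ge^4+ has 28 e⁻ (Z=32), Sn^4+ has 46 e⁻ (Z=50), In^3+ has 46 e⁻ (Z=49), Tl^3+ has 78 e⁻ (Z=81), Hg^2+ has 78 e⁻ (Z=80), Au^+ has 78 e⁻ (Z=79). Ge^4+ < Sn^4+ (same group, period 4 vs 5); Sn^4+ < In^3+ (both 46 e⁻, Z=50>49); In^3+ < Tl^3+ (same group, 1 shell fewer); Tl^3+ < Hg^2+ (isoelectronic, higher Z=81 is smaller); Hg^2+ < Au^+ (isoelectronic, higher Z=80 is smaller).
Putting Sn^4+ in gives Ge^4+ < Sn^4+ < In^3+ < Tl^3+ < Hg^2+ < Au^+; it lands at slot 2.

2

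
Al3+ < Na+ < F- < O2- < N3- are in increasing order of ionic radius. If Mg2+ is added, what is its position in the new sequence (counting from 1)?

2

These species are isoelectronic with 10 electrons. The only difference is the number of protons: Al3+ (Z=13), Mg2+ (Z=12), Na+ (Z=11), F- (Z=9), O2- (Z=8), N3- (Z=7). The strongest nuclear pull (Al3+) gives the smallest ion.
Merged order: Al3+ < Mg2+ < Na+ < F- < O2- < N3- — Mg2+ is number 2.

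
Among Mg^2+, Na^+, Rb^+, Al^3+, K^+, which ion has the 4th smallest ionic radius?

K^+

First list Z and electron count for each: Al^3+: 10 e⁻, Z=13, Mg^2+: 10 e⁻, Z=12, Na^+: 10 e⁻, Z=11, K^+: 18 e⁻, Z=19, Rb^+: 36 e⁻, Z=37. Al^3+ < Mg^2+ (both 10 e⁻, Z=13>12); Mg^2+ < Na^+ (isoelectronic, higher Z=12 is smaller); Na^+ < K^+ (same group, 1 shell fewer); K^+ < Rb^+ (same group, period 4 vs 5).
Ordering: Al^3+ < Mg^2+ < Na^+ < K^+ < Rb^+. The 4th smallest is K^+.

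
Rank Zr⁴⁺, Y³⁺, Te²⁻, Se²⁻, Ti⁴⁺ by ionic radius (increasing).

Electron counts and nuclear charges: Ti⁴⁺ (Z=22, 18 e⁻), Zr⁴⁺ (Z=40, 36 e⁻), Y³⁺ (Z=39, 36 e⁻), Se²⁻ (Z=34, 36 e⁻), Te²⁻ (Z=52, 54 e⁻). Ti⁴⁺ < Zr⁴⁺ (same group, 1 shell fewer); Zr⁴⁺ < Y³⁺ (both 36 e⁻, Z=40>39); Y³⁺ < Se²⁻ (both 36 e⁻, Z=39>34); Se²⁻ < Te²⁻ (same group, 1 shell fewer).

Ti⁴⁺ < Zr⁴⁺ < Y³⁺ < Se²⁻ < Te²⁻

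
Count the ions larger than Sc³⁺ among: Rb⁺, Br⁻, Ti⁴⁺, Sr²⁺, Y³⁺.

4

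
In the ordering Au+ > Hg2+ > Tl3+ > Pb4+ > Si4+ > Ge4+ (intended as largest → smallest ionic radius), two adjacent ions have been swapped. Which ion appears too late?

Ge4+

Check each adjacent pair. Si4+ and Ge4+ are reversed: same group and charge — period 3 sits above period 4, so Si4+ is smaller. No other neighbouring pair contradicts the periodic trends, so Ge4+ is the ion listed too late.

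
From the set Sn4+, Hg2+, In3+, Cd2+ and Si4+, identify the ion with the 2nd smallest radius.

Sn4+

Electron counts and nuclear charges: Si4+ has 10 e⁻ (Z=14), Sn4+ has 46 e⁻ (Z=50), In3+ has 46 e⁻ (Z=49), Cd2+ has 46 e⁻ (Z=48), Hg2+ has 78 e⁻ (Z=80). Si4+ < Sn4+ (same group, period 3 vs 5); Sn4+ < In3+ (isoelectronic, higher Z=50 is smaller); In3+ < Cd2+ (both 46 e⁻, Z=49>48); Cd2+ < Hg2+ (same group, 1 shell fewer).
That gives Si4+ < Sn4+ < In3+ < Cd2+ < Hg2+. From the smallest end, number 2 is Sn4+.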